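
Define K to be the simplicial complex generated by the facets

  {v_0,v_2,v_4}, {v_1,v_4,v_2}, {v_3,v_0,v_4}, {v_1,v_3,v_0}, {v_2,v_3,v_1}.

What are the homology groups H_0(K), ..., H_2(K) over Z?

H_0 ≅ Z,  H_1 ≅ Z,  H_2 = 0.

Take the total order v_0 < v_1 < v_2 < v_3 < v_4 on the vertex set. Then K (dimension 2) consists of the simplices:

  0-simplices (5): [v_0], [v_1], [v_2], [v_3], [v_4]
  1-simplices (10): [v_0,v_1], [v_0,v_2], [v_0,v_3], [v_0,v_4], [v_1,v_2], [v_1,v_3], [v_1,v_4], [v_2,v_3], [v_2,v_4], [v_3,v_4]
  2-simplices (5): [v_0,v_1,v_3], [v_0,v_2,v_4], [v_0,v_3,v_4], [v_1,v_2,v_3], [v_1,v_2,v_4]

giving chain groups C_0 ≅ Z^5, C_1 ≅ Z^10, C_2 ≅ Z^5.

∂_1: C_1 → C_0 maps an edge to its endpoints' difference, ∂[p,q] = q − p. For instance
  ∂[v_0,v_4] = [v_4] − [v_0].
As a 5×10 matrix over Z this has rank 4, with invariant factors (1,1,1,1).

Boundary ∂_2: C_2 → C_1 acts by ∂[p,q,r] = [q,r] − [p,r] + [p,q]. For instance
  ∂[v_1,v_2,v_3] = [v_2,v_3] − [v_1,v_3] + [v_1,v_2],
  ∂[v_0,v_3,v_4] = [v_3,v_4] − [v_0,v_4] + [v_0,v_3].
The resulting 10×5 matrix has rank 5, and its Smith normal form has invariant factors (1,1,1,1,1).

Now H_k = ker ∂_k / im ∂_{k+1}, so:

  H_0: rank C_0 − rank ∂_1 = 5 − 4 = 1, and the invariant factors of ∂_1 are all 1, so H_0 ≅ Z.
  H_1: rank ker ∂_1 − rank ∂_2 = (10 − 4) − 5 = 1, and the invariant factors of ∂_2 are all 1, so H_1 ≅ Z.
  H_2: rank ker ∂_2 − rank ∂_3 = (5 − 5) − 0 = 0, and there is no ∂_3, so H_2 ≅ 0.

As a check, the Euler characteristic is 5 − 10 + 5 = 0, which agrees with 1 − 1 + 0 = 0.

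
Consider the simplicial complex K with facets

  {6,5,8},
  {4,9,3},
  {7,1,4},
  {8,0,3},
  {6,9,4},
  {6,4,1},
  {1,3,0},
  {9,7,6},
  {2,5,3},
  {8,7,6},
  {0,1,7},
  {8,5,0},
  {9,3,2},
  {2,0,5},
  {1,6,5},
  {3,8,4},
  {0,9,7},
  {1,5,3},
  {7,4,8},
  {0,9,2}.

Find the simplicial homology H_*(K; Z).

Take the total order 0 < 1 < 2 < 3 < 4 < 5 < 6 < 7 < 8 < 9 on the vertex set. Then K (dimension 2) consists of the simplices:

  0-simplices (10): [0], [1], [2], [3], [4], [5], [6], [7], [8], [9]
  1-simplices (30): (30 of them)
  2-simplices (20): (20 of them)

Hence C_0 ≅ Z^10, C_1 ≅ Z^30, C_2 ≅ Z^20.

Boundary ∂_1: C_1 → C_0 maps an edge to its endpoints' difference, ∂[p,q] = q − p. For instance
  ∂[6,7] = [7] − [6].
As a 10×30 matrix over Z this has rank 9, with invariant factors (1,1,1,1,1,1,1,1,1).

The boundary map ∂_2: C_2 → C_1 sends each 2-simplex [p,q,r] to [q,r] − [p,r] + [p,q]. For instance
  ∂[2,3,9] = [3,9] − [2,9] + [2,3],
  ∂[1,4,7] = [4,7] − [1,7] + [1,4].
This gives a 30×20 integer matrix of rank 20; reducing to Smith normal form yields diagonal entries (1,1,1,1,1,1,1,1,1,1,1,1,1,1,1,1,1,1,1,2).

From H_k ≅ ker(∂_k) / im(∂_{k+1}) we obtain:

  H_0: rank C_0 − rank ∂_1 = 10 − 9 = 1, and the invariant factors of ∂_1 are all 1, so H_0 = Z.
  H_1: rank ker ∂_1 − rank ∂_2 = (30 − 9) − 20 = 1, and ∂_2 has invariant factor 2 > 1, so H_1 = Z ⊕ Z/2.
  H_2: rank ker ∂_2 − rank ∂_3 = (20 − 20) − 0 = 0, and there is no ∂_3, so H_2 = 0.

As a check, the Euler characteristic is 10 − 30 + 20 = 0, which agrees with 1 − 1 + 0 = 0.
(K is a triangulation of the Klein bottle.)

H_0 ≅ Z,  H_1 ≅ Z ⊕ Z/2,  H_2 = 0.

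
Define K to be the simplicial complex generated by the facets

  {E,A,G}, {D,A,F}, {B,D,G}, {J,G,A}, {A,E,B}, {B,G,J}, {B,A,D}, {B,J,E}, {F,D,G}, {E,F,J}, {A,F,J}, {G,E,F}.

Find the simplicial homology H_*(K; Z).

H_0 = Z,  H_1 = Z/2,  H_2 = 0.

Take the total order A < B < D < E < F < G < J on the vertex set. Then K (dimension 2) consists of the simplices:

  0-simplices (7): A, B, D, E, F, G, J
  1-simplices (18): AB, AD, AE, AF, AG, AJ, BD, BE, BG, BJ, DF, DG, EF, EG, EJ, FG, FJ, GJ
  2-simplices (12): ABD, ABE, ADF, AEG, AFJ, AGJ, BDG, BEJ, BGJ, DFG, EFG, EFJ

so the chain groups are C_0 ≅ Z^7, C_1 ≅ Z^18, C_2 ≅ Z^12.

Boundary ∂_1: C_1 → C_0 maps an edge to its endpoints' difference, ∂[p,q] = q − p.
This gives a 7×18 integer matrix of rank 6; reducing to Smith normal form yields diagonal entries (1,1,1,1,1,1).

∂_2: C_2 → C_1 acts by ∂[p,q,r] = [q,r] − [p,r] + [p,q]. For instance
  ∂BEJ = EJ − BJ + BE,
  ∂EFG = FG − EG + EF.
As a 18×12 matrix over Z this has rank 12, with invariant factors (1,1,1,1,1,1,1,1,1,1,1,2).

Now H_k = ker ∂_k / im ∂_{k+1}, so:

  H_0: rank C_0 − rank ∂_1 = 7 − 6 = 1, and the invariant factors of ∂_1 are all 1, so H_0 = Z.
  H_1: rank ker ∂_1 − rank ∂_2 = (18 − 6) − 12 = 0, and ∂_2 has invariant factor 2 > 1, so H_1 = Z/2.
  H_2: rank ker ∂_2 − rank ∂_3 = (12 − 12) − 0 = 0, and there is no ∂_3, so H_2 = 0.

As a check, the Euler characteristic is 7 − 18 + 12 = 1, which agrees with 1 − 0 + 0 = 1.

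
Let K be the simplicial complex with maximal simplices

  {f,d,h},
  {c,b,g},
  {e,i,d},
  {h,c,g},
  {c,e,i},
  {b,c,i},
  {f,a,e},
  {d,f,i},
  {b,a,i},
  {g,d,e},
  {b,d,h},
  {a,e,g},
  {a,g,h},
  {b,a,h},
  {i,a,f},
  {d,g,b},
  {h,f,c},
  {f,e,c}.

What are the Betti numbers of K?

b_0 = 1, b_1 = 1, b_2 = 0.

Take the total order a < b < c < d < e < f < g < h < i on the vertex set. Then K (dimension 2) consists of the simplices:

  0-simplices (9): a, b, c, d, e, f, g, h, i
  1-simplices (27): ab, ae, af, ag, ah, ai, bc, bd, bg, bh, bi, ce, cf, cg, ch, ci, de, df, dg, dh, di, ef, eg, ei, fh, fi, gh
  2-simplices (18): abh, abi, aef, aeg, afi, agh, bcg, bci, bdg, bdh, cef, cei, cfh, cgh, deg, dei, dfh, dfi

so the chain groups are C_0 ≅ Z^9, C_1 ≅ Z^27, C_2 ≅ Z^18.

Boundary ∂_1: C_1 → C_0 sends each edge [p,q] (with p < q) to q − p. For instance
  ∂eg = g − e.
This gives a 9×27 integer matrix of rank 8; reducing to Smith normal form yields diagonal entries (1,1,1,1,1,1,1,1).

Boundary ∂_2: C_2 → C_1 maps a triangle to the signed sum of its edges. For instance
  ∂agh = gh − ah + ag,
  ∂deg = eg − dg + de.
The 27×18 boundary matrix has rank 18 and Smith normal form diag(1,1,1,1,1,1,1,1,1,1,1,1,1,1,1,1,1,2).

From H_k ≅ ker(∂_k) / im(∂_{k+1}) we obtain:

  H_0: rank C_0 − rank ∂_1 = 9 − 8 = 1, and the invariant factors of ∂_1 are all 1, so H_0 = Z.
  H_1: rank ker ∂_1 − rank ∂_2 = (27 − 8) − 18 = 1, and ∂_2 has invariant factor 2 > 1, so H_1 = Z ⊕ Z/2.
  H_2: rank ker ∂_2 − rank ∂_3 = (18 − 18) − 0 = 0, and there is no ∂_3, so H_2 = 0.

As a check, the Euler characteristic is 9 − 27 + 18 = 0, which agrees with 1 − 1 + 0 = 0.
(K is a triangulation of the Klein bottle.)

Hence the Betti numbers are b_0 = 1, b_1 = 1, b_2 = 0.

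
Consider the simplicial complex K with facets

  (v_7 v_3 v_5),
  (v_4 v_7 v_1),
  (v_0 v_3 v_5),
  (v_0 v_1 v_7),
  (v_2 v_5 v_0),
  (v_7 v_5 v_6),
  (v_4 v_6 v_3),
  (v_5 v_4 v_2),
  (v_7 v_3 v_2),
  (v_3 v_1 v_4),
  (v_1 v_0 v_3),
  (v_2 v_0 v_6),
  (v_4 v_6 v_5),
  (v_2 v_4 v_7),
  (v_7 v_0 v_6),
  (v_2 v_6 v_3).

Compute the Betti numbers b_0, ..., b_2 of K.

b_0 = 1, b_1 = 2, b_2 = 1.

We work with the vertex ordering v_0 < v_1 < v_2 < v_3 < v_4 < v_5 < v_6 < v_7. The simplices of K, each written with vertices in increasing order, are:

  0-simplices (8): [v_0], [v_1], [v_2], [v_3], [v_4], [v_5], [v_6], [v_7]
  1-simplices (24): (24 of them)
  2-simplices (16): (16 of them)

so the chain groups are C_0 ≅ Z^8, C_1 ≅ Z^24, C_2 ≅ Z^16.

The boundary map ∂_1: C_1 → C_0 is given by ∂[p,q] = [q] − [p].
The 8×24 boundary matrix has rank 7 and Smith normal form diag(1,1,1,1,1,1,1).

Boundary ∂_2: C_2 → C_1 acts by ∂[p,q,r] = [q,r] − [p,r] + [p,q]. For instance
  ∂[v_1,v_4,v_7] = [v_4,v_7] − [v_1,v_7] + [v_1,v_4],
  ∂[v_2,v_4,v_7] = [v_4,v_7] − [v_2,v_7] + [v_2,v_4].
This gives a 24×16 integer matrix of rank 15; reducing to Smith normal form yields diagonal entries (1,1,1,1,1,1,1,1,1,1,1,1,1,1,1).

From H_k ≅ ker(∂_k) / im(∂_{k+1}) we obtain:

  H_0: rank C_0 − rank ∂_1 = 8 − 7 = 1, and the invariant factors of ∂_1 are all 1, so H_0 ≅ Z.
  H_1: rank ker ∂_1 − rank ∂_2 = (24 − 7) − 15 = 2, and the invariant factors of ∂_2 are all 1, so H_1 ≅ Z^2.
  H_2: rank ker ∂_2 − rank ∂_3 = (16 − 15) − 0 = 1, and there is no ∂_3, so H_2 ≅ Z.

Hence the Betti numbers are b_0 = 1, b_1 = 2, b_2 = 1.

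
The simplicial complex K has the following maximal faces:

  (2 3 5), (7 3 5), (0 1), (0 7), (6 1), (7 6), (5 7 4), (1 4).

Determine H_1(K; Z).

H_1 ≅ Z^2.

K has 8 vertices, 12 edges, 3 triangles.
rank ∂_1 = 7, rank ∂_2 = 3 ⇒ b_1 = 12 − 7 − 3 = 2; all invariant factors of ∂_2 are 1 so no torsion. So H_1 = Z^2.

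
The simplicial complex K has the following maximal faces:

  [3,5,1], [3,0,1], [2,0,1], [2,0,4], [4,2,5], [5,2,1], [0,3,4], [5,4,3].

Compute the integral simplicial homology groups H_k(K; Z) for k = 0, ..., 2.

Fix the vertex order 0 < 1 < 2 < 3 < 4 < 5 and write every simplex with vertices in increasing order. Then dim K = 2 and the simplices of K are:

  0-simplices (6): [0], [1], [2], [3], [4], [5]
  1-simplices (12): [0,1], [0,2], [0,3], [0,4], [1,2], [1,3], [1,5], [2,4], [2,5], [3,4], [3,5], [4,5]
  2-simplices (8): [0,1,2], [0,1,3], [0,2,4], [0,3,4], [1,2,5], [1,3,5], [2,4,5], [3,4,5]

so the chain groups are C_0 ≅ Z^6, C_1 ≅ Z^12, C_2 ≅ Z^8.

The boundary map ∂_1: C_1 → C_0 sends each edge [p,q] (with p < q) to q − p.
The resulting 6×12 matrix has rank 5, and its Smith normal form has invariant factors (1,1,1,1,1).

Boundary ∂_2: C_2 → C_1 maps a triangle to the signed sum of its edges. For instance
  ∂[0,3,4] = [3,4] − [0,4] + [0,3],
  ∂[1,3,5] = [3,5] − [1,5] + [1,3].
As a 12×8 matrix over Z this has rank 7, with invariant factors (1,1,1,1,1,1,1).

Computing H_k = (kernel of ∂_k) / (image of ∂_{k+1}):

  H_0: rank C_0 − rank ∂_1 = 6 − 5 = 1, and the invariant factors of ∂_1 are all 1, so H_0 = Z.
  H_1: rank ker ∂_1 − rank ∂_2 = (12 − 5) − 7 = 0, and the invariant factors of ∂_2 are all 1, so H_1 = 0.
  H_2: rank ker ∂_2 − rank ∂_3 = (8 − 7) − 0 = 1, and there is no ∂_3, so H_2 = Z.

H_0 = Z,  H_1 = 0,  H_2 = Z.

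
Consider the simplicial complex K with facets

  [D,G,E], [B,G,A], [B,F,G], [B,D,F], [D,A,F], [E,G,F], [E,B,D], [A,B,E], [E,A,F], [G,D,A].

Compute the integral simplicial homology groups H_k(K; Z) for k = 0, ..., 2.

H_0 = Z,  H_1 = Z/2,  H_2 = 0.

Order the vertices as A < B < D < E < F < G. Listing each simplex with vertices in this order, K has dimension 2 with simplices:

  0-simplices (6): A, B, D, E, F, G
  1-simplices (15): AB, AD, AE, AF, AG, BD, BE, BF, BG, DE, DF, DG, EF, EG, FG
  2-simplices (10): ABE, ABG, ADF, ADG, AEF, BDE, BDF, BFG, DEG, EFG

giving chain groups C_0 ≅ Z^6, C_1 ≅ Z^15, C_2 ≅ Z^10.

∂_1: C_1 → C_0 is given by ∂[p,q] = [q] − [p]. For instance
  ∂AF = F − A.
The 6×15 boundary matrix has rank 5 and Smith normal form diag(1,1,1,1,1).

Boundary ∂_2: C_2 → C_1 acts by ∂[p,q,r] = [q,r] − [p,r] + [p,q]. For instance
  ∂EFG = FG − EG + EF,
  ∂ABE = BE − AE + AB.
The 15×10 boundary matrix has rank 10 and Smith normal form diag(1,1,1,1,1,1,1,1,1,2).

From H_k ≅ ker(∂_k) / im(∂_{k+1}) we obtain:

  H_0: rank C_0 − rank ∂_1 = 6 − 5 = 1, and the invariant factors of ∂_1 are all 1, so H_0 = Z.
  H_1: rank ker ∂_1 − rank ∂_2 = (15 − 5) − 10 = 0, and ∂_2 has invariant factor 2 > 1, so H_1 = Z/2.
  H_2: rank ker ∂_2 − rank ∂_3 = (10 − 10) − 0 = 0, and there is no ∂_3, so H_2 = 0.

(K is a triangulation of the real projective plane RP^2.)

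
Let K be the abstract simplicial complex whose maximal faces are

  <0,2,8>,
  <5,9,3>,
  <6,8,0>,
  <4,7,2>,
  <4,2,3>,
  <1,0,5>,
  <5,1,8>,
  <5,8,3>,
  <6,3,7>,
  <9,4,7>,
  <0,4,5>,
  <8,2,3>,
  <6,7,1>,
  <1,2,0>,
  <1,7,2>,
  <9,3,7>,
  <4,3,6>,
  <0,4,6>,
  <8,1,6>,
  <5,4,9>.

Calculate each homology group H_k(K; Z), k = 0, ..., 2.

K has 10 vertices, 30 edges, 20 triangles.
rank ∂_0 = 0, rank ∂_1 = 9 ⇒ b_0 = 10 − 0 − 9 = 1; all invariant factors of ∂_1 are 1 so no torsion. So H_0 = Z.
rank ∂_1 = 9, rank ∂_2 = 20 ⇒ b_1 = 30 − 9 − 20 = 1; ∂_2 has invariant factor(s) [2] giving torsion. So H_1 = Z ⊕ Z/2.
rank ∂_2 = 20, rank ∂_3 = 0 ⇒ b_2 = 20 − 20 − 0 = 0. So H_2 = 0.

H_0 = Z,  H_1 = Z ⊕ Z/2,  H_2 = 0.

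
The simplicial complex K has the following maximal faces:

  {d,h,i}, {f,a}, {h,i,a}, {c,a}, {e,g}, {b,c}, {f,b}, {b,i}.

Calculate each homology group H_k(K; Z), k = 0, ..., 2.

K has 9 vertices, 11 edges, 2 triangles.
rank ∂_0 = 0, rank ∂_1 = 7 ⇒ b_0 = 9 − 0 − 7 = 2; all invariant factors of ∂_1 are 1 so no torsion. So H_0 ≅ Z^2.
rank ∂_1 = 7, rank ∂_2 = 2 ⇒ b_1 = 11 − 7 − 2 = 2; all invariant factors of ∂_2 are 1 so no torsion. So H_1 ≅ Z^2.
rank ∂_2 = 2, rank ∂_3 = 0 ⇒ b_2 = 2 − 2 − 0 = 0. So H_2 ≅ 0.

H_0 ≅ Z^2,  H_1 ≅ Z^2,  H_2 = 0.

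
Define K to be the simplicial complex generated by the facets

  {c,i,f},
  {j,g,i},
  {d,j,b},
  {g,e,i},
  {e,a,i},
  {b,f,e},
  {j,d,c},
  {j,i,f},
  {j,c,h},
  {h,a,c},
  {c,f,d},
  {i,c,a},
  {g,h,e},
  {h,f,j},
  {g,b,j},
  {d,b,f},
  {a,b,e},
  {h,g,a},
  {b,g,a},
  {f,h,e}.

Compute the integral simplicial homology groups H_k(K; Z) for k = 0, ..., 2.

H_0 ≅ Z,  H_1 ≅ Z × Z/2,  H_2 = 0.

Order the vertices as a < b < c < d < e < f < g < h < i < j. Listing each simplex with vertices in this order, K has dimension 2 with simplices:

  0-simplices (10): a, b, c, d, e, f, g, h, i, j
  1-simplices (30): ab, ac, ae, ag, ah, ai, bd, be, bf, bg, bj, cd, cf, ch, ci, cj, df, dj, ef, eg, eh, ei, fh, fi, fj, gh, gi, gj, hj, ij
  2-simplices (20): abe, abg, ach, aci, aei, agh, bdf, bdj, bef, bgj, cdf, cdj, cfi, chj, efh, egh, egi, fhj, fij, gij

giving chain groups C_0 ≅ Z^10, C_1 ≅ Z^30, C_2 ≅ Z^20.

The boundary map ∂_1: C_1 → C_0 is given by ∂[p,q] = [q] − [p].
The 10×30 boundary matrix has rank 9 and Smith normal form diag(1,1,1,1,1,1,1,1,1).

Boundary ∂_2: C_2 → C_1 maps a triangle to the signed sum of its edges. For instance
  ∂bdj = dj − bj + bd,
  ∂cdj = dj − cj + cd.
As a 30×20 matrix over Z this has rank 20, with invariant factors (1,1,1,1,1,1,1,1,1,1,1,1,1,1,1,1,1,1,1,2).

Now H_k = ker ∂_k / im ∂_{k+1}, so:

  H_0: rank C_0 − rank ∂_1 = 10 − 9 = 1, and the invariant factors of ∂_1 are all 1, so H_0 ≅ Z.
  H_1: rank ker ∂_1 − rank ∂_2 = (30 − 9) − 20 = 1, and ∂_2 has invariant factor 2 > 1, so H_1 ≅ Z × Z/2.
  H_2: rank ker ∂_2 − rank ∂_3 = (20 − 20) − 0 = 0, and there is no ∂_3, so H_2 ≅ 0.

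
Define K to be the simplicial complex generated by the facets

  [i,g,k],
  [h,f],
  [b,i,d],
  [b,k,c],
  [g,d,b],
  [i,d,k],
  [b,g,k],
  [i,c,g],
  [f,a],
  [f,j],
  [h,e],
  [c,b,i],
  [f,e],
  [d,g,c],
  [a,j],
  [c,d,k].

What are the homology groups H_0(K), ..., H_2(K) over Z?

Order the vertices as a < b < c < d < e < f < g < h < i < j < k. Listing each simplex with vertices in this order, K has dimension 2 with simplices:

  0-simplices (11): a, b, c, d, e, f, g, h, i, j, k
  1-simplices (21): af, aj, bc, bd, bg, bi, bk, cd, cg, ci, ck, dg, di, dk, ef, eh, fh, fj, gi, gk, ik
  2-simplices (10): bci, bck, bdg, bdi, bgk, cdg, cdk, cgi, dik, gik

Hence C_0 ≅ Z^11, C_1 ≅ Z^21, C_2 ≅ Z^10.

The boundary map ∂_1: C_1 → C_0 is given by ∂[p,q] = [q] − [p].
The resulting 11×21 matrix has rank 9, and its Smith normal form has invariant factors (1,1,1,1,1,1,1,1,1).

The boundary map ∂_2: C_2 → C_1 sends each 2-simplex [p,q,r] to [q,r] − [p,r] + [p,q]. For instance
  ∂bdg = dg − bg + bd,
  ∂bci = ci − bi + bc.
The resulting 21×10 matrix has rank 10, and its Smith normal form has invariant factors (1,1,1,1,1,1,1,1,1,2).

From H_k ≅ ker(∂_k) / im(∂_{k+1}) we obtain:

  H_0: rank C_0 − rank ∂_1 = 11 − 9 = 2, and the invariant factors of ∂_1 are all 1, so H_0 = Z^2.
  H_1: rank ker ∂_1 − rank ∂_2 = (21 − 9) − 10 = 2, and ∂_2 has invariant factor 2 > 1, so H_1 = Z^2 ⊕ Z/2Z.
  H_2: rank ker ∂_2 − rank ∂_3 = (10 − 10) − 0 = 0, and there is no ∂_3, so H_2 = 0.

H_0 = Z^2,  H_1 = Z^2 ⊕ Z/2Z,  H_2 = 0.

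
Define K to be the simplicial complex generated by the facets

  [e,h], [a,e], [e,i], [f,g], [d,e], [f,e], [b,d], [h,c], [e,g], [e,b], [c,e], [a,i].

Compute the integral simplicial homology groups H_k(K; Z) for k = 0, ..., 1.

H_0 = Z,  H_1 = Z^4.

Fix the vertex order a < b < c < d < e < f < g < h < i and write every simplex with vertices in increasing order. Then dim K = 1 and the simplices of K are:

  0-simplices (9): a, b, c, d, e, f, g, h, i
  1-simplices (12): ae, ai, bd, be, ce, ch, de, ef, eg, eh, ei, fg

so the chain groups are C_0 ≅ Z^9, C_1 ≅ Z^12.

Boundary ∂_1: C_1 → C_0 is given by ∂[p,q] = [q] − [p].
The resulting 9×12 matrix has rank 8, and its Smith normal form has invariant factors (1,1,1,1,1,1,1,1).

From H_k ≅ ker(∂_k) / im(∂_{k+1}) we obtain:

  H_0: rank C_0 − rank ∂_1 = 9 − 8 = 1, and the invariant factors of ∂_1 are all 1, so H_0 ≅ Z.
  H_1: rank ker ∂_1 − rank ∂_2 = (12 − 8) − 0 = 4, and there is no ∂_2, so H_1 ≅ Z^4.

(K is a triangulation of a wedge of 4 circles.)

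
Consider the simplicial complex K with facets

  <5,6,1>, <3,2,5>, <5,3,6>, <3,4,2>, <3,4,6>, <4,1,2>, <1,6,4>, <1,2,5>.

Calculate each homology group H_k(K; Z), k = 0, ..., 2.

Order the vertices as 1 < 2 < 3 < 4 < 5 < 6. Listing each simplex with vertices in this order, K has dimension 2 with simplices:

  0-simplices (6): [1], [2], [3], [4], [5], [6]
  1-simplices (12): [1,2], [1,4], [1,5], [1,6], [2,3], [2,4], [2,5], [3,4], [3,5], [3,6], [4,6], [5,6]
  2-simplices (8): [1,2,4], [1,2,5], [1,4,6], [1,5,6], [2,3,4], [2,3,5], [3,4,6], [3,5,6]

Hence C_0 ≅ Z^6, C_1 ≅ Z^12, C_2 ≅ Z^8.

Boundary ∂_1: C_1 → C_0 maps an edge to its endpoints' difference, ∂[p,q] = q − p.
The 6×12 boundary matrix has rank 5 and Smith normal form diag(1,1,1,1,1).

∂_2: C_2 → C_1 acts by ∂[p,q,r] = [q,r] − [p,r] + [p,q]. For instance
  ∂[1,2,4] = [2,4] − [1,4] + [1,2],
  ∂[1,5,6] = [5,6] − [1,6] + [1,5].
As a 12×8 matrix over Z this has rank 7, with invariant factors (1,1,1,1,1,1,1).

From H_k ≅ ker(∂_k) / im(∂_{k+1}) we obtain:

  H_0: rank C_0 − rank ∂_1 = 6 − 5 = 1, and the invariant factors of ∂_1 are all 1, so H_0 = Z.
  H_1: rank ker ∂_1 − rank ∂_2 = (12 − 5) − 7 = 0, and the invariant factors of ∂_2 are all 1, so H_1 = 0.
  H_2: rank ker ∂_2 − rank ∂_3 = (8 − 7) − 0 = 1, and there is no ∂_3, so H_2 = Z.

H_0 ≅ Z,  H_1 = 0,  H_2 ≅ Z.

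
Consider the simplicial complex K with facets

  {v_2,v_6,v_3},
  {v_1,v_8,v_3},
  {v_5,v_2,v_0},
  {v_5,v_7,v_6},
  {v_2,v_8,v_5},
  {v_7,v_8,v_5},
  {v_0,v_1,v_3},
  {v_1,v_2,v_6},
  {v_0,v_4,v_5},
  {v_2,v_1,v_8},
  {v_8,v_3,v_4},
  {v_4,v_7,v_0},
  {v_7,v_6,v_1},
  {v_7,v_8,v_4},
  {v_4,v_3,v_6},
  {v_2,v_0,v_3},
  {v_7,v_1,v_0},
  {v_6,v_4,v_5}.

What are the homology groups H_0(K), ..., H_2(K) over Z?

H_0 ≅ Z,  H_1 ≅ Z ⊕ Z/2,  H_2 = 0.

Order the vertices as v_0 < v_1 < v_2 < v_3 < v_4 < v_5 < v_6 < v_7 < v_8. Listing each simplex with vertices in this order, K has dimension 2 with simplices:

  0-simplices (9): [v_0], [v_1], [v_2], [v_3], [v_4], [v_5], [v_6], [v_7], [v_8]
  1-simplices (27): (27 of them)
  2-simplices (18): (18 of them)

so the chain groups are C_0 ≅ Z^9, C_1 ≅ Z^27, C_2 ≅ Z^18.

The boundary map ∂_1: C_1 → C_0 maps an edge to its endpoints' difference, ∂[p,q] = q − p. For instance
  ∂[v_5,v_7] = [v_7] − [v_5].
As a 9×27 matrix over Z this has rank 8, with invariant factors (1,1,1,1,1,1,1,1).

The boundary map ∂_2: C_2 → C_1 acts by ∂[p,q,r] = [q,r] − [p,r] + [p,q]. For instance
  ∂[v_4,v_5,v_6] = [v_5,v_6] − [v_4,v_6] + [v_4,v_5],
  ∂[v_0,v_4,v_5] = [v_4,v_5] − [v_0,v_5] + [v_0,v_4].
As a 27×18 matrix over Z this has rank 18, with invariant factors (1,1,1,1,1,1,1,1,1,1,1,1,1,1,1,1,1,2).

Reading off H_k = ker ∂_k / im ∂_{k+1}:

  H_0: rank C_0 − rank ∂_1 = 9 − 8 = 1, and the invariant factors of ∂_1 are all 1, so H_0 = Z.
  H_1: rank ker ∂_1 − rank ∂_2 = (27 − 8) − 18 = 1, and ∂_2 has invariant factor 2 > 1, so H_1 = Z ⊕ Z/2.
  H_2: rank ker ∂_2 − rank ∂_3 = (18 − 18) − 0 = 0, and there is no ∂_3, so H_2 = 0.

(K is a triangulation of the Klein bottle.)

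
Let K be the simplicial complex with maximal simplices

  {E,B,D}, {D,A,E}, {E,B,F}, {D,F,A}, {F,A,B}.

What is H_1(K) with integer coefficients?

H_1 ≅ Z.

Order the vertices as A < B < D < E < F. Listing each simplex with vertices in this order, K has dimension 2 with simplices:

  0-simplices (5): A, B, D, E, F
  1-simplices (10): AB, AD, AE, AF, BD, BE, BF, DE, DF, EF
  2-simplices (5): ABF, ADE, ADF, BDE, BEF

so the chain groups are C_0 ≅ Z^5, C_1 ≅ Z^10, C_2 ≅ Z^5.

The boundary map ∂_1: C_1 → C_0 sends each edge [p,q] (with p < q) to q − p. For instance
  ∂EF = F − E.
This gives a 5×10 integer matrix of rank 4; reducing to Smith normal form yields diagonal entries (1,1,1,1).

Boundary ∂_2: C_2 → C_1 maps a triangle to the signed sum of its edges. For instance
  ∂BDE = DE − BE + BD,
  ∂ADE = DE − AE + AD.
As a 10×5 matrix over Z this has rank 5, with invariant factors (1,1,1,1,1).

Reading off H_k = ker ∂_k / im ∂_{k+1}:

  H_1: rank ker ∂_1 − rank ∂_2 = (10 − 4) − 5 = 1, and the invariant factors of ∂_2 are all 1, so H_1 ≅ Z.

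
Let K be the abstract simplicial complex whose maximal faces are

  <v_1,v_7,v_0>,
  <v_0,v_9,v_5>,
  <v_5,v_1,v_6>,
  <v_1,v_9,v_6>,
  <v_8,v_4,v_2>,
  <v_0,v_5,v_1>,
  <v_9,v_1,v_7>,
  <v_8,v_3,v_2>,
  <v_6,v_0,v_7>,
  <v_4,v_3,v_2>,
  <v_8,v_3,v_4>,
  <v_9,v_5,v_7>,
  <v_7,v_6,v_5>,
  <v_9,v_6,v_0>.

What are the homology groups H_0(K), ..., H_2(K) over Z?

Fix the vertex order v_0 < v_1 < v_2 < v_3 < v_4 < v_5 < v_6 < v_7 < v_8 < v_9 and write every simplex with vertices in increasing order. Then dim K = 2 and the simplices of K are:

  0-simplices (10): [v_0], [v_1], [v_2], [v_3], [v_4], [v_5], [v_6], [v_7], [v_8], [v_9]
  1-simplices (21): (21 of them)
  2-simplices (14): (14 of them)

so the chain groups are C_0 ≅ Z^10, C_1 ≅ Z^21, C_2 ≅ Z^14.

Boundary ∂_1: C_1 → C_0 maps an edge to its endpoints' difference, ∂[p,q] = q − p. For instance
  ∂[v_0,v_9] = [v_9] − [v_0].
As a 10×21 matrix over Z this has rank 8, with invariant factors (1,1,1,1,1,1,1,1).

The boundary map ∂_2: C_2 → C_1 sends each 2-simplex [p,q,r] to [q,r] − [p,r] + [p,q]. For instance
  ∂[v_5,v_7,v_9] = [v_7,v_9] − [v_5,v_9] + [v_5,v_7],
  ∂[v_2,v_3,v_8] = [v_3,v_8] − [v_2,v_8] + [v_2,v_3].
The 21×14 boundary matrix has rank 13 and Smith normal form diag(1,1,1,1,1,1,1,1,1,1,1,1,2).

Computing H_k = (kernel of ∂_k) / (image of ∂_{k+1}):

  H_0: rank C_0 − rank ∂_1 = 10 − 8 = 2, and the invariant factors of ∂_1 are all 1, so H_0 = Z^2.
  H_1: rank ker ∂_1 − rank ∂_2 = (21 − 8) − 13 = 0, and ∂_2 has invariant factor 2 > 1, so H_1 = Z_2.
  H_2: rank ker ∂_2 − rank ∂_3 = (14 − 13) − 0 = 1, and there is no ∂_3, so H_2 = Z.

As a check, the Euler characteristic is 10 − 21 + 14 = 3, which agrees with 2 − 0 + 1 = 3.

H_0 = Z^2,  H_1 = Z_2,  H_2 = Z.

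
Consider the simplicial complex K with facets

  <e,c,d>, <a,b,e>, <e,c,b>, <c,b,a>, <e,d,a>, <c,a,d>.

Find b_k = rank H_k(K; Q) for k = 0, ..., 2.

K has 5 vertices, 9 edges, 6 triangles.
rank ∂_0 = 0, rank ∂_1 = 4 ⇒ b_0 = 5 − 0 − 4 = 1; all invariant factors of ∂_1 are 1 so no torsion. So H_0 = Z.
rank ∂_1 = 4, rank ∂_2 = 5 ⇒ b_1 = 9 − 4 − 5 = 0; all invariant factors of ∂_2 are 1 so no torsion. So H_1 = 0.
rank ∂_2 = 5, rank ∂_3 = 0 ⇒ b_2 = 6 − 5 − 0 = 1. So H_2 = Z.

b_0 = 1, b_1 = 0, b_2 = 1.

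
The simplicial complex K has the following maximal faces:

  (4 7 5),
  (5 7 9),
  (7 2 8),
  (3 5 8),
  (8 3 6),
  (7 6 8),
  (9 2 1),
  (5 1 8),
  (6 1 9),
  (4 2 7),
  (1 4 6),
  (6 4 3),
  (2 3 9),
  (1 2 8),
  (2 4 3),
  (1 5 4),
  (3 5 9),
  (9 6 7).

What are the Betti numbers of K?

b_0 = 1, b_1 = 2, b_2 = 1.

K has 9 vertices, 27 edges, 18 triangles.
rank ∂_0 = 0, rank ∂_1 = 8 ⇒ b_0 = 9 − 0 − 8 = 1; all invariant factors of ∂_1 are 1 so no torsion. So H_0 ≅ Z.
rank ∂_1 = 8, rank ∂_2 = 17 ⇒ b_1 = 27 − 8 − 17 = 2; all invariant factors of ∂_2 are 1 so no torsion. So H_1 ≅ Z^2.
rank ∂_2 = 17, rank ∂_3 = 0 ⇒ b_2 = 18 − 17 − 0 = 1. So H_2 ≅ Z.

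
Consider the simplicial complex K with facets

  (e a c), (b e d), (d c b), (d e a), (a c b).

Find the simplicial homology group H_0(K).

Take the total order a < b < c < d < e on the vertex set. Then K (dimension 2) consists of the simplices:

  0-simplices (5): a, b, c, d, e
  1-simplices (10): ab, ac, ad, ae, bc, bd, be, cd, ce, de
  2-simplices (5): abc, ace, ade, bcd, bde

so the chain groups are C_0 ≅ Z^5, C_1 ≅ Z^10, C_2 ≅ Z^5.

Boundary ∂_1: C_1 → C_0 maps an edge to its endpoints' difference, ∂[p,q] = q − p.
The resulting 5×10 matrix has rank 4, and its Smith normal form has invariant factors (1,1,1,1).

The boundary map ∂_2: C_2 → C_1 sends each 2-simplex [p,q,r] to [q,r] − [p,r] + [p,q]. For instance
  ∂ade = de − ae + ad,
  ∂abc = bc − ac + ab.
As a 10×5 matrix over Z this has rank 5, with invariant factors (1,1,1,1,1).

Computing H_k = (kernel of ∂_k) / (image of ∂_{k+1}):

  H_0: rank C_0 − rank ∂_1 = 5 − 4 = 1, and the invariant factors of ∂_1 are all 1, so H_0 = Z.

H_0 = Z.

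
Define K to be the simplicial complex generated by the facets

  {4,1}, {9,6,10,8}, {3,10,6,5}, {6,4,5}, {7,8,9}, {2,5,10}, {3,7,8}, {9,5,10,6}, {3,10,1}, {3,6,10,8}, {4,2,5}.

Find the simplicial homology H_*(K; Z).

We work with the vertex ordering 1 < 2 < 3 < 4 < 5 < 6 < 7 < 8 < 9 < 10. The simplices of K, each written with vertices in increasing order, are:

  0-simplices (10): [1], [2], [3], [4], [5], [6], [7], [8], [9], [10]
  1-simplices (24): (24 of them)
  2-simplices (18): (18 of them)
  3-simplices (4): [3,5,6,10], [3,6,8,10], [5,6,9,10], [6,8,9,10]

giving chain groups C_0 ≅ Z^10, C_1 ≅ Z^24, C_2 ≅ Z^18, C_3 ≅ Z^4.

The boundary map ∂_1: C_1 → C_0 sends each edge [p,q] (with p < q) to q − p.
This gives a 10×24 integer matrix of rank 9; reducing to Smith normal form yields diagonal entries (1,1,1,1,1,1,1,1,1).

The boundary map ∂_2: C_2 → C_1 acts by ∂[p,q,r] = [q,r] − [p,r] + [p,q]. For instance
  ∂[6,8,9] = [8,9] − [6,9] + [6,8],
  ∂[8,9,10] = [9,10] − [8,10] + [8,9].
The 24×18 boundary matrix has rank 14 and Smith normal form diag(1,1,1,1,1,1,1,1,1,1,1,1,1,1).

∂_3: C_3 → C_2 sends each 3-simplex σ to the alternating sum Σ_i (−1)^i (σ with its i-th vertex removed). For instance
  ∂[3,6,8,10] = [6,8,10] − [3,8,10] + [3,6,10] − [3,6,8],
  ∂[6,8,9,10] = [8,9,10] − [6,9,10] + [6,8,10] − [6,8,9].
The 18×4 boundary matrix has rank 4 and Smith normal form diag(1,1,1,1).

Reading off H_k = ker ∂_k / im ∂_{k+1}:

  H_0: rank C_0 − rank ∂_1 = 10 − 9 = 1, and the invariant factors of ∂_1 are all 1, so H_0 ≅ Z.
  H_1: rank ker ∂_1 − rank ∂_2 = (24 − 9) − 14 = 1, and the invariant factors of ∂_2 are all 1, so H_1 ≅ Z.
  H_2: rank ker ∂_2 − rank ∂_3 = (18 − 14) − 4 = 0, and the invariant factors of ∂_3 are all 1, so H_2 ≅ 0.
  H_3: rank ker ∂_3 − rank ∂_4 = (4 − 4) − 0 = 0, and there is no ∂_4, so H_3 ≅ 0.

H_0 ≅ Z,  H_1 ≅ Z,  H_2 = 0,  H_3 = 0.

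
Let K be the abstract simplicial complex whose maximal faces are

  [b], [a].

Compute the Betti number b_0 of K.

b_0 = 2.

Fix the vertex order a < b and write every simplex with vertices in increasing order. Then dim K = 0 and the simplices of K are:

  0-simplices (2): a, b

so the chain groups are C_0 ≅ Z^2.

Computing H_k = (kernel of ∂_k) / (image of ∂_{k+1}):

  H_0: rank C_0 − rank ∂_1 = 2 − 0 = 2, and there is no ∂_1, so H_0 ≅ Z^2.

Hence the Betti numbers are b_0 = 2.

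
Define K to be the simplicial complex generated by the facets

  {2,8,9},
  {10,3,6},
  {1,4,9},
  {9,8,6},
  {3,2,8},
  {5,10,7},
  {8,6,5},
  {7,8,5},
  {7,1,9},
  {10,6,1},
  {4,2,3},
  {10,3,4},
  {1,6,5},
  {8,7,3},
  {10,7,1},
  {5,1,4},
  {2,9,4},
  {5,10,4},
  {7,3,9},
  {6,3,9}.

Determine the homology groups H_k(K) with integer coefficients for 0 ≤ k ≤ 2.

H_0 ≅ Z,  H_1 ≅ Z ⊕ Z/2,  H_2 = 0.

Take the total order 1 < 2 < 3 < 4 < 5 < 6 < 7 < 8 < 9 < 10 on the vertex set. Then K (dimension 2) consists of the simplices:

  0-simplices (10): [1], [2], [3], [4], [5], [6], [7], [8], [9], [10]
  1-simplices (30): (30 of them)
  2-simplices (20): (20 of them)

Hence C_0 ≅ Z^10, C_1 ≅ Z^30, C_2 ≅ Z^20.

Boundary ∂_1: C_1 → C_0 sends each edge [p,q] (with p < q) to q − p. For instance
  ∂[1,5] = [5] − [1].
This gives a 10×30 integer matrix of rank 9; reducing to Smith normal form yields diagonal entries (1,1,1,1,1,1,1,1,1).

Boundary ∂_2: C_2 → C_1 sends each 2-simplex [p,q,r] to [q,r] − [p,r] + [p,q]. For instance
  ∂[1,4,5] = [4,5] − [1,5] + [1,4],
  ∂[1,7,9] = [7,9] − [1,9] + [1,7].
As a 30×20 matrix over Z this has rank 20, with invariant factors (1,1,1,1,1,1,1,1,1,1,1,1,1,1,1,1,1,1,1,2).

From H_k ≅ ker(∂_k) / im(∂_{k+1}) we obtain:

  H_0: rank C_0 − rank ∂_1 = 10 − 9 = 1, and the invariant factors of ∂_1 are all 1, so H_0 = Z.
  H_1: rank ker ∂_1 − rank ∂_2 = (30 − 9) − 20 = 1, and ∂_2 has invariant factor 2 > 1, so H_1 = Z ⊕ Z/2.
  H_2: rank ker ∂_2 − rank ∂_3 = (20 − 20) − 0 = 0, and there is no ∂_3, so H_2 = 0.

(K is a triangulation of the Klein bottle.)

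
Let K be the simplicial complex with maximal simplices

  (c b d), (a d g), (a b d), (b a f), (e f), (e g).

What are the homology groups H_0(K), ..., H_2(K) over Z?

Take the total order a < b < c < d < e < f < g on the vertex set. Then K (dimension 2) consists of the simplices:

  0-simplices (7): a, b, c, d, e, f, g
  1-simplices (11): ab, ad, af, ag, bc, bd, bf, cd, dg, ef, eg
  2-simplices (4): abd, abf, adg, bcd

so the chain groups are C_0 ≅ Z^7, C_1 ≅ Z^11, C_2 ≅ Z^4.

Boundary ∂_1: C_1 → C_0 maps an edge to its endpoints' difference, ∂[p,q] = q − p. For instance
  ∂eg = g − e.
The resulting 7×11 matrix has rank 6, and its Smith normal form has invariant factors (1,1,1,1,1,1).

The boundary map ∂_2: C_2 → C_1 sends each 2-simplex [p,q,r] to [q,r] − [p,r] + [p,q]. For instance
  ∂abd = bd − ad + ab,
  ∂adg = dg − ag + ad.
As a 11×4 matrix over Z this has rank 4, with invariant factors (1,1,1,1).

Now H_k = ker ∂_k / im ∂_{k+1}, so:

  H_0: rank C_0 − rank ∂_1 = 7 − 6 = 1, and the invariant factors of ∂_1 are all 1, so H_0 = Z.
  H_1: rank ker ∂_1 − rank ∂_2 = (11 − 6) − 4 = 1, and the invariant factors of ∂_2 are all 1, so H_1 = Z.
  H_2: rank ker ∂_2 − rank ∂_3 = (4 − 4) − 0 = 0, and there is no ∂_3, so H_2 = 0.

H_0 = Z,  H_1 = Z,  H_2 = 0.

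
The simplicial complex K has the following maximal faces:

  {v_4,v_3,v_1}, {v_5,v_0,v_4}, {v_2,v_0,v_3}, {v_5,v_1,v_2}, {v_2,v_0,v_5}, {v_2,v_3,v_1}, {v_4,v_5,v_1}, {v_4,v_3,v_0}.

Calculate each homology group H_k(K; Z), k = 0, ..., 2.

Order the vertices as v_0 < v_1 < v_2 < v_3 < v_4 < v_5. Listing each simplex with vertices in this order, K has dimension 2 with simplices:

  0-simplices (6): [v_0], [v_1], [v_2], [v_3], [v_4], [v_5]
  1-simplices (12): [v_0,v_2], [v_0,v_3], [v_0,v_4], [v_0,v_5], [v_1,v_2], [v_1,v_3], [v_1,v_4], [v_1,v_5], [v_2,v_3], [v_2,v_5], [v_3,v_4], [v_4,v_5]
  2-simplices (8): [v_0,v_2,v_3], [v_0,v_2,v_5], [v_0,v_3,v_4], [v_0,v_4,v_5], [v_1,v_2,v_3], [v_1,v_2,v_5], [v_1,v_3,v_4], [v_1,v_4,v_5]

so the chain groups are C_0 ≅ Z^6, C_1 ≅ Z^12, C_2 ≅ Z^8.

Boundary ∂_1: C_1 → C_0 maps an edge to its endpoints' difference, ∂[p,q] = q − p.
The 6×12 boundary matrix has rank 5 and Smith normal form diag(1,1,1,1,1).

Boundary ∂_2: C_2 → C_1 acts by ∂[p,q,r] = [q,r] − [p,r] + [p,q]. For instance
  ∂[v_0,v_3,v_4] = [v_3,v_4] − [v_0,v_4] + [v_0,v_3],
  ∂[v_1,v_2,v_5] = [v_2,v_5] − [v_1,v_5] + [v_1,v_2].
As a 12×8 matrix over Z this has rank 7, with invariant factors (1,1,1,1,1,1,1).

From H_k ≅ ker(∂_k) / im(∂_{k+1}) we obtain:

  H_0: rank C_0 − rank ∂_1 = 6 − 5 = 1, and the invariant factors of ∂_1 are all 1, so H_0 ≅ Z.
  H_1: rank ker ∂_1 − rank ∂_2 = (12 − 5) − 7 = 0, and the invariant factors of ∂_2 are all 1, so H_1 ≅ 0.
  H_2: rank ker ∂_2 − rank ∂_3 = (8 − 7) − 0 = 1, and there is no ∂_3, so H_2 ≅ Z.

H_0 ≅ Z,  H_1 = 0,  H_2 ≅ Z.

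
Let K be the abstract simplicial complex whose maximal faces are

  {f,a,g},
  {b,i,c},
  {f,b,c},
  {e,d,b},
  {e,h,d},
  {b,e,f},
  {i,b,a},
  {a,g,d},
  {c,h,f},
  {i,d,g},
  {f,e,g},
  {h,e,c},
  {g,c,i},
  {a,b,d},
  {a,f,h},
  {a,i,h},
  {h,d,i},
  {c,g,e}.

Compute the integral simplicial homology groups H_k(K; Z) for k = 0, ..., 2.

K has 9 vertices, 27 edges, 18 triangles.
rank ∂_0 = 0, rank ∂_1 = 8 ⇒ b_0 = 9 − 0 − 8 = 1; all invariant factors of ∂_1 are 1 so no torsion. So H_0 = Z.
rank ∂_1 = 8, rank ∂_2 = 18 ⇒ b_1 = 27 − 8 − 18 = 1; ∂_2 has invariant factor(s) [2] giving torsion. So H_1 = Z ⊕ Z/2Z.
rank ∂_2 = 18, rank ∂_3 = 0 ⇒ b_2 = 18 − 18 − 0 = 0. So H_2 = 0.

H_0 ≅ Z,  H_1 ≅ Z ⊕ Z/2Z,  H_2 = 0.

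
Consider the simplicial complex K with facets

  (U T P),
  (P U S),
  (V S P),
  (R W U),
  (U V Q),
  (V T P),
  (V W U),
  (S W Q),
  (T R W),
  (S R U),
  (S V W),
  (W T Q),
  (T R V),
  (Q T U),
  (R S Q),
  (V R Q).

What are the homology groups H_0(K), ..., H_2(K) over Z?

H_0 = Z,  H_1 = Z^2,  H_2 = Z.

K has 8 vertices, 24 edges, 16 triangles.
rank ∂_0 = 0, rank ∂_1 = 7 ⇒ b_0 = 8 − 0 − 7 = 1; all invariant factors of ∂_1 are 1 so no torsion. So H_0 ≅ Z.
rank ∂_1 = 7, rank ∂_2 = 15 ⇒ b_1 = 24 − 7 − 15 = 2; all invariant factors of ∂_2 are 1 so no torsion. So H_1 ≅ Z^2.
rank ∂_2 = 15, rank ∂_3 = 0 ⇒ b_2 = 16 − 15 − 0 = 1. So H_2 ≅ Z.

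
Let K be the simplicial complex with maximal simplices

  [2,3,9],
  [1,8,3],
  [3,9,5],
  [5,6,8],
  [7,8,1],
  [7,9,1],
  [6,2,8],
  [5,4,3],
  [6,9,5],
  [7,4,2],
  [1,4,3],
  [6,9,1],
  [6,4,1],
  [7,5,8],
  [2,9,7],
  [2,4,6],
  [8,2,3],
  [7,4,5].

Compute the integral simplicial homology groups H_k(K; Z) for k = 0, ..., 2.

H_0 ≅ Z,  H_1 ≅ Z^2,  H_2 ≅ Z.

Take the total order 1 < 2 < 3 < 4 < 5 < 6 < 7 < 8 < 9 on the vertex set. Then K (dimension 2) consists of the simplices:

  0-simplices (9): [1], [2], [3], [4], [5], [6], [7], [8], [9]
  1-simplices (27): (27 of them)
  2-simplices (18): [1,3,4], [1,3,8], [1,4,6], [1,6,9], [1,7,8], [1,7,9], [2,3,8], [2,3,9], [2,4,6], [2,4,7], [2,6,8], [2,7,9], [3,4,5], [3,5,9], [4,5,7], [5,6,8], [5,6,9], [5,7,8]

Hence C_0 ≅ Z^9, C_1 ≅ Z^27, C_2 ≅ Z^18.

Boundary ∂_1: C_1 → C_0 maps an edge to its endpoints' difference, ∂[p,q] = q − p. For instance
  ∂[3,9] = [9] − [3].
This gives a 9×27 integer matrix of rank 8; reducing to Smith normal form yields diagonal entries (1,1,1,1,1,1,1,1).

The boundary map ∂_2: C_2 → C_1 maps a triangle to the signed sum of its edges. For instance
  ∂[5,6,8] = [6,8] − [5,8] + [5,6],
  ∂[5,7,8] = [7,8] − [5,8] + [5,7].
The resulting 27×18 matrix has rank 17, and its Smith normal form has invariant factors (1,1,1,1,1,1,1,1,1,1,1,1,1,1,1,1,1).

Computing H_k = (kernel of ∂_k) / (image of ∂_{k+1}):

  H_0: rank C_0 − rank ∂_1 = 9 − 8 = 1, and the invariant factors of ∂_1 are all 1, so H_0 ≅ Z.
  H_1: rank ker ∂_1 − rank ∂_2 = (27 − 8) − 17 = 2, and the invariant factors of ∂_2 are all 1, so H_1 ≅ Z^2.
  H_2: rank ker ∂_2 − rank ∂_3 = (18 − 17) − 0 = 1, and there is no ∂_3, so H_2 ≅ Z.

As a check, the Euler characteristic is 9 − 27 + 18 = 0, which agrees with 1 − 2 + 1 = 0.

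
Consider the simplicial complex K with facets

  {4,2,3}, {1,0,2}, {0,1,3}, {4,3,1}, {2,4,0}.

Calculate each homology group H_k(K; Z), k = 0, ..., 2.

H_0 ≅ Z,  H_1 ≅ Z,  H_2 = 0.

We work with the vertex ordering 0 < 1 < 2 < 3 < 4. The simplices of K, each written with vertices in increasing order, are:

  0-simplices (5): [0], [1], [2], [3], [4]
  1-simplices (10): [0,1], [0,2], [0,3], [0,4], [1,2], [1,3], [1,4], [2,3], [2,4], [3,4]
  2-simplices (5): [0,1,2], [0,1,3], [0,2,4], [1,3,4], [2,3,4]

so the chain groups are C_0 ≅ Z^5, C_1 ≅ Z^10, C_2 ≅ Z^5.

∂_1: C_1 → C_0 sends each edge [p,q] (with p < q) to q − p.
The 5×10 boundary matrix has rank 4 and Smith normal form diag(1,1,1,1).

The boundary map ∂_2: C_2 → C_1 acts by ∂[p,q,r] = [q,r] − [p,r] + [p,q]. For instance
  ∂[0,1,2] = [1,2] − [0,2] + [0,1],
  ∂[0,1,3] = [1,3] − [0,3] + [0,1].
The resulting 10×5 matrix has rank 5, and its Smith normal form has invariant factors (1,1,1,1,1).

Computing H_k = (kernel of ∂_k) / (image of ∂_{k+1}):

  H_0: rank C_0 − rank ∂_1 = 5 − 4 = 1, and the invariant factors of ∂_1 are all 1, so H_0 = Z.
  H_1: rank ker ∂_1 − rank ∂_2 = (10 − 4) − 5 = 1, and the invariant factors of ∂_2 are all 1, so H_1 = Z.
  H_2: rank ker ∂_2 − rank ∂_3 = (5 − 5) − 0 = 0, and there is no ∂_3, so H_2 = 0.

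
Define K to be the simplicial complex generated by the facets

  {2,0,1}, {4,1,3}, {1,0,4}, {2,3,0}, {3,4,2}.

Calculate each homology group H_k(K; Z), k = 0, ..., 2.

Order the vertices as 0 < 1 < 2 < 3 < 4. Listing each simplex with vertices in this order, K has dimension 2 with simplices:

  0-simplices (5): [0], [1], [2], [3], [4]
  1-simplices (10): [0,1], [0,2], [0,3], [0,4], [1,2], [1,3], [1,4], [2,3], [2,4], [3,4]
  2-simplices (5): [0,1,2], [0,1,4], [0,2,3], [1,3,4], [2,3,4]

Hence C_0 ≅ Z^5, C_1 ≅ Z^10, C_2 ≅ Z^5.

∂_1: C_1 → C_0 is given by ∂[p,q] = [q] − [p].
The resulting 5×10 matrix has rank 4, and its Smith normal form has invariant factors (1,1,1,1).

The boundary map ∂_2: C_2 → C_1 acts by ∂[p,q,r] = [q,r] − [p,r] + [p,q]. For instance
  ∂[1,3,4] = [3,4] − [1,4] + [1,3],
  ∂[0,1,4] = [1,4] − [0,4] + [0,1].
The resulting 10×5 matrix has rank 5, and its Smith normal form has invariant factors (1,1,1,1,1).

From H_k ≅ ker(∂_k) / im(∂_{k+1}) we obtain:

  H_0: rank C_0 − rank ∂_1 = 5 − 4 = 1, and the invariant factors of ∂_1 are all 1, so H_0 = Z.
  H_1: rank ker ∂_1 − rank ∂_2 = (10 − 4) − 5 = 1, and the invariant factors of ∂_2 are all 1, so H_1 = Z.
  H_2: rank ker ∂_2 − rank ∂_3 = (5 − 5) − 0 = 0, and there is no ∂_3, so H_2 = 0.

As a check, the Euler characteristic is 5 − 10 + 5 = 0, which agrees with 1 − 1 + 0 = 0.

H_0 ≅ Z,  H_1 ≅ Z,  H_2 = 0.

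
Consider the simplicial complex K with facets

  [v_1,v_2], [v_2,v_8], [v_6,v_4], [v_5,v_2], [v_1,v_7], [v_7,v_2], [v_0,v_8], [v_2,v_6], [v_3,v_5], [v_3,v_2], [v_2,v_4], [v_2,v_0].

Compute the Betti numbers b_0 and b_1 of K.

Take the total order v_0 < v_1 < v_2 < v_3 < v_4 < v_5 < v_6 < v_7 < v_8 on the vertex set. Then K (dimension 1) consists of the simplices:

  0-simplices (9): [v_0], [v_1], [v_2], [v_3], [v_4], [v_5], [v_6], [v_7], [v_8]
  1-simplices (12): [v_0,v_2], [v_0,v_8], [v_1,v_2], [v_1,v_7], [v_2,v_3], [v_2,v_4], [v_2,v_5], [v_2,v_6], [v_2,v_7], [v_2,v_8], [v_3,v_5], [v_4,v_6]

giving chain groups C_0 ≅ Z^9, C_1 ≅ Z^12.

Boundary ∂_1: C_1 → C_0 maps an edge to its endpoints' difference, ∂[p,q] = q − p. For instance
  ∂[v_1,v_7] = [v_7] − [v_1].
This gives a 9×12 integer matrix of rank 8; reducing to Smith normal form yields diagonal entries (1,1,1,1,1,1,1,1).

Now H_k = ker ∂_k / im ∂_{k+1}, so:

  H_0: rank C_0 − rank ∂_1 = 9 − 8 = 1, and the invariant factors of ∂_1 are all 1, so H_0 ≅ Z.
  H_1: rank ker ∂_1 − rank ∂_2 = (12 − 8) − 0 = 4, and there is no ∂_2, so H_1 ≅ Z^4.

Hence the Betti numbers are b_0 = 1, b_1 = 4.

b_0 = 1, b_1 = 4.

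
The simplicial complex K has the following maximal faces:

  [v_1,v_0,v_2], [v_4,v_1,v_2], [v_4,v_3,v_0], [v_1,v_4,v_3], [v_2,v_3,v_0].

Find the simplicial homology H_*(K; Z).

H_0 = Z,  H_1 = Z,  H_2 = 0.

We work with the vertex ordering v_0 < v_1 < v_2 < v_3 < v_4. The simplices of K, each written with vertices in increasing order, are:

  0-simplices (5): [v_0], [v_1], [v_2], [v_3], [v_4]
  1-simplices (10): [v_0,v_1], [v_0,v_2], [v_0,v_3], [v_0,v_4], [v_1,v_2], [v_1,v_3], [v_1,v_4], [v_2,v_3], [v_2,v_4], [v_3,v_4]
  2-simplices (5): [v_0,v_1,v_2], [v_0,v_2,v_3], [v_0,v_3,v_4], [v_1,v_2,v_4], [v_1,v_3,v_4]

Hence C_0 ≅ Z^5, C_1 ≅ Z^10, C_2 ≅ Z^5.

Boundary ∂_1: C_1 → C_0 is given by ∂[p,q] = [q] − [p]. For instance
  ∂[v_0,v_2] = [v_2] − [v_0].
This gives a 5×10 integer matrix of rank 4; reducing to Smith normal form yields diagonal entries (1,1,1,1).

The boundary map ∂_2: C_2 → C_1 sends each 2-simplex [p,q,r] to [q,r] − [p,r] + [p,q]. For instance
  ∂[v_0,v_1,v_2] = [v_1,v_2] − [v_0,v_2] + [v_0,v_1],
  ∂[v_0,v_2,v_3] = [v_2,v_3] − [v_0,v_3] + [v_0,v_2].
As a 10×5 matrix over Z this has rank 5, with invariant factors (1,1,1,1,1).

Computing H_k = (kernel of ∂_k) / (image of ∂_{k+1}):

  H_0: rank C_0 − rank ∂_1 = 5 − 4 = 1, and the invariant factors of ∂_1 are all 1, so H_0 ≅ Z.
  H_1: rank ker ∂_1 − rank ∂_2 = (10 − 4) − 5 = 1, and the invariant factors of ∂_2 are all 1, so H_1 ≅ Z.
  H_2: rank ker ∂_2 − rank ∂_3 = (5 − 5) − 0 = 0, and there is no ∂_3, so H_2 ≅ 0.

(K is a triangulation of the Möbius band.)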